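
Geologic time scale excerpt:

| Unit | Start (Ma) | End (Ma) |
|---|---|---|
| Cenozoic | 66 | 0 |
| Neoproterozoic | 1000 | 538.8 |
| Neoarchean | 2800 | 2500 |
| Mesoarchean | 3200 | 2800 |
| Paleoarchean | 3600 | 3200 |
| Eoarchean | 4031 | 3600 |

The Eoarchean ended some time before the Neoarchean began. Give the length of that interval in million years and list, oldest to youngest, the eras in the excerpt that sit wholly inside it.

800 million years; Paleoarchean, Mesoarchean

The Eoarchean closes at 3600 Ma and the Neoarchean opens at 2800 Ma, so the interval is 3600 − 2800 = 800 Myr.
An era fits inside if it starts at or after 3600 Ma and ends at or before 2800 Ma; oldest first that gives Paleoarchean, Mesoarchean.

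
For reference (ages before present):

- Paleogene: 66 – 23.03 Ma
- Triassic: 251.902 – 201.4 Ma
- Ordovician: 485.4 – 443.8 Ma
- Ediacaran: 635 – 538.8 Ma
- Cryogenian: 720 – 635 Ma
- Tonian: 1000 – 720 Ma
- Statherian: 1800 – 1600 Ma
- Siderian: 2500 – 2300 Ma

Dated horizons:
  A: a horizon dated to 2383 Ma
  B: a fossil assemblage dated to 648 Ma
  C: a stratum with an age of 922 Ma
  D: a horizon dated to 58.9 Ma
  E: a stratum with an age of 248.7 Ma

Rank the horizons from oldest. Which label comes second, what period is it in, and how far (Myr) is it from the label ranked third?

C, in the Tonian; 274 million years to B

Sorted oldest-first by Ma: A (2383), C (922), B (648), E (248.7), D (58.9).
The second oldest is C at 922 Ma, which lies in 1000–720 Ma: the Tonian.
The third oldest is B at 648 Ma; separation = |922 − 648| = 274 Myr.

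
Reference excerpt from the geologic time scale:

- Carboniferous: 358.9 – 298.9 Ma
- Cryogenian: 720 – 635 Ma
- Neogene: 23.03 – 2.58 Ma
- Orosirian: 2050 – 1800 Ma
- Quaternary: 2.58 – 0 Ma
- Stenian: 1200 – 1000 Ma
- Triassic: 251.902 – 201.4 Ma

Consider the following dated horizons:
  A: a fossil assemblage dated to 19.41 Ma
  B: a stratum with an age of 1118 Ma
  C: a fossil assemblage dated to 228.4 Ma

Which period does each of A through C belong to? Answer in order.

A — Neogene; B — Stenian; C — Triassic

Match each age against the start–end ranges in the excerpt: A = 19.41 Ma → Neogene (23.03–2.58); B = 1118 Ma → Stenian (1200–1000); C = 228.4 Ma → Triassic (251.902–201.4).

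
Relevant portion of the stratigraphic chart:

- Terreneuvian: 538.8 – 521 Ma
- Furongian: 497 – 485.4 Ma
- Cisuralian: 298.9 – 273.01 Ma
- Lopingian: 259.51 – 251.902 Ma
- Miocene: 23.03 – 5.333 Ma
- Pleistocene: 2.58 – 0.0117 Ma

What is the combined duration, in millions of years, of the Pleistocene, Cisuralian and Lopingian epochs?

36.0663 million years

Duration is start − end for each: (2.58 − 0.0117) + (298.9 − 273.01) + (259.51 − 251.902).
That is 2.5683 + 25.89 + 7.608, which totals 36.0663 million years.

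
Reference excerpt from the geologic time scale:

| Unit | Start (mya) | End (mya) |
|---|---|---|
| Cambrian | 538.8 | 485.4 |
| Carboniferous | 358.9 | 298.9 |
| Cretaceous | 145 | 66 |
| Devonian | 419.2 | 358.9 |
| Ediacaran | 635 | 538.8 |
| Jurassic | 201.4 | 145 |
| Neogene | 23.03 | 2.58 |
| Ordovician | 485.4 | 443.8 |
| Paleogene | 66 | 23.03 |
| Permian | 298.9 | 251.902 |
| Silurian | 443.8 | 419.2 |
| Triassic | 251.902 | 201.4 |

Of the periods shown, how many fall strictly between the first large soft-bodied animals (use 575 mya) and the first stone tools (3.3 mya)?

The older date is 575 Ma and the younger is 3.3 Ma.
Periods with start < 575 and end > 3.3 Ma: Cambrian (538.8–485.4), Ordovician (485.4–443.8), Silurian (443.8–419.2), Devonian (419.2–358.9), Carboniferous (358.9–298.9), Permian (298.9–251.902), Triassic (251.902–201.4), Jurassic (201.4–145), Cretaceous (145–66), Paleogene (66–23.03).
That is 10 complete periods.

10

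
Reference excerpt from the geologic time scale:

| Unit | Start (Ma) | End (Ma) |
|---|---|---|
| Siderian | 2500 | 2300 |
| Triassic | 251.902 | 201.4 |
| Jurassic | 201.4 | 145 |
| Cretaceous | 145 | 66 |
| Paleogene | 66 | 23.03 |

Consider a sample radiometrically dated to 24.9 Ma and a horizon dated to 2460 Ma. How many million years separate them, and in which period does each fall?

2435.1 million years apart; the first in the Paleogene, the second in the Siderian

Elapsed time: 2460 − 24.9 = 2435.1 Myr.
24.9 Ma lies within 66–23.03 Ma: Paleogene.
2460 Ma lies within 2500–2300 Ma: Siderian.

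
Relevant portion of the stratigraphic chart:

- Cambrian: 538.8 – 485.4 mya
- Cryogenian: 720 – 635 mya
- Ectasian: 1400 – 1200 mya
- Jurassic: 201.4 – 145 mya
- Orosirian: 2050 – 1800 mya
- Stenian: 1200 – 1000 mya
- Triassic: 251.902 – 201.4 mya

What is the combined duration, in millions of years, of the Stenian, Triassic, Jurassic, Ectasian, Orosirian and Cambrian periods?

Each duration: Stenian = 200; Triassic = 50.502; Jurassic = 56.4; Ectasian = 200; Orosirian = 250; Cambrian = 53.4.
Sum: 200 + 50.502 + 56.4 + 200 + 250 + 53.4 = 810.302 Myr.

810.302 million years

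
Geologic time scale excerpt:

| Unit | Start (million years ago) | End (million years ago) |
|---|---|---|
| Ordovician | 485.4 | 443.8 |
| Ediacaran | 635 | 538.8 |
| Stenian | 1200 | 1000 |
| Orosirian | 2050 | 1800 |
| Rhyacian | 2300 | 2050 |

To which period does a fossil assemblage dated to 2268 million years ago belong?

2268 Ma lies between 2300 and 2050 Ma, so it falls in the Rhyacian.

Rhyacian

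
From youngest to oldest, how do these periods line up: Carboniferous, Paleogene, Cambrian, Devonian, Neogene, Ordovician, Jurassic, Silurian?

Neogene, Paleogene, Jurassic, Carboniferous, Devonian, Silurian, Ordovician, Cambrian

Group by era (each group listed oldest first) — Paleozoic: Cambrian, Ordovician, Silurian, Devonian, Carboniferous; Mesozoic: Jurassic; Cenozoic: Paleogene, Neogene. The eras run Paleozoic → Mesozoic → Cenozoic. Concatenating the groups in that era order and then reversing gives youngest to oldest.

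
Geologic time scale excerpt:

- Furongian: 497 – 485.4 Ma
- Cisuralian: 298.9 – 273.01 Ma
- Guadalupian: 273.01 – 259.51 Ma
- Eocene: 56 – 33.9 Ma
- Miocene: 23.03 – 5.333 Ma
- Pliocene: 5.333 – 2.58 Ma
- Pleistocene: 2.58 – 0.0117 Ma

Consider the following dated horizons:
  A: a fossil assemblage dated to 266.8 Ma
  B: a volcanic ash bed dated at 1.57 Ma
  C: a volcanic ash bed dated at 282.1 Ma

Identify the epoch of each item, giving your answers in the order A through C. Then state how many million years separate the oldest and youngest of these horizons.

A — Guadalupian; B — Pleistocene; C — Cisuralian; span 280.53 million years

Match each age against the start–end ranges in the excerpt: A = 266.8 Ma → Guadalupian (273.01–259.51); B = 1.57 Ma → Pleistocene (2.58–0.0117); C = 282.1 Ma → Cisuralian (298.9–273.01).
The largest age is 282.1 Ma and the smallest is 1.57 Ma; their difference is 280.53 Myr.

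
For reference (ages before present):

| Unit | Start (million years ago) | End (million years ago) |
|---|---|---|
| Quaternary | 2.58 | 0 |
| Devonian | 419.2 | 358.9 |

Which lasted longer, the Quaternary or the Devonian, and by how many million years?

Quaternary: 2.58 − 0 = 2.58 Myr.
Devonian: 419.2 − 358.9 = 60.3 Myr.
Difference: 60.3 − 2.58 = 57.72 Myr, so the Devonian was longer.

Devonian, by 57.72 million years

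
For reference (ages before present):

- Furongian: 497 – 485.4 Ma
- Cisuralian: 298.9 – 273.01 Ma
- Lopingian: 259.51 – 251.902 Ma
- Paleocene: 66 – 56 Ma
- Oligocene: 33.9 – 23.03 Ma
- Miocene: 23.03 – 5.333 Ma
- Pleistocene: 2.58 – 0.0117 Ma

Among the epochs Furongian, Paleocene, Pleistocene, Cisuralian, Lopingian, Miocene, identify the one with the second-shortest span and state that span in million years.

Lopingian, 7.608 million years

Start − end for each: Furongian 497 − 485.4 = 11.6; Paleocene 66 − 56 = 10; Pleistocene 2.58 − 0.0117 = 2.5683; Cisuralian 298.9 − 273.01 = 25.89; Lopingian 259.51 − 251.902 = 7.608; Miocene 23.03 − 5.333 = 17.697.
Ranking these from shortest: Pleistocene < Lopingian < Paleocene < Furongian < Miocene < Cisuralian.
Position 2 in that ranking is Lopingian, which lasted 7.608 Myr.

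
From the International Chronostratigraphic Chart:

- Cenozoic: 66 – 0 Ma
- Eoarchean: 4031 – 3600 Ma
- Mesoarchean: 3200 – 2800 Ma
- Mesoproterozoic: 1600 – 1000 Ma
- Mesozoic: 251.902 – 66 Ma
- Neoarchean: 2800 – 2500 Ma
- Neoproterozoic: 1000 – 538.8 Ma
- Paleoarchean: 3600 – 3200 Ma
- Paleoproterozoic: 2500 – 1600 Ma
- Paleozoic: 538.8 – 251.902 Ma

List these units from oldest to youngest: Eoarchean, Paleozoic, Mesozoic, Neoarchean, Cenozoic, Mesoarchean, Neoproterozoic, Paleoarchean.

Sorting by start age (descending Ma, since larger Ma = older): Eoarchean start 4031, Paleoarchean start 3600, Mesoarchean start 3200, Neoarchean start 2800, Neoproterozoic start 1000, Paleozoic start 538.8, Mesozoic start 251.902, Cenozoic start 66.

Eoarchean, Paleoarchean, Mesoarchean, Neoarchean, Neoproterozoic, Paleozoic, Mesozoic, Cenozoic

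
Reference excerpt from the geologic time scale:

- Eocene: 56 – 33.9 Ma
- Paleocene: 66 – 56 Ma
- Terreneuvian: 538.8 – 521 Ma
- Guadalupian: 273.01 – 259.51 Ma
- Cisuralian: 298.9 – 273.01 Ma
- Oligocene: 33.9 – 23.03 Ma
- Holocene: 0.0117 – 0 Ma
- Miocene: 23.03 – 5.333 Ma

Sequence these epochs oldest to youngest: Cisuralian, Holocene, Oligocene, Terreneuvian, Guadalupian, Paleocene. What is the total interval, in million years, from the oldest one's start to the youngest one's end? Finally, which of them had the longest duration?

From the excerpt: Cisuralian 298.9–273.01; Holocene 0.0117–0; Oligocene 33.9–23.03; Terreneuvian 538.8–521; Guadalupian 273.01–259.51; Paleocene 66–56 (Ma).
Larger Ma is earlier, so the oldest is Terreneuvian and the youngest is Holocene; oldest to youngest: Terreneuvian, Cisuralian, Guadalupian, Paleocene, Oligocene, Holocene.
Oldest start 538.8 minus youngest end 0 gives 538.8 Myr overall.
Individual lengths (start − end): Oligocene 10.87; Guadalupian 13.5; Paleocene 10; Holocene 0.0117; Cisuralian 25.89; Terreneuvian 17.8. The largest is Cisuralian at 25.89 Myr.

Terreneuvian → Cisuralian → Guadalupian → Paleocene → Oligocene → Holocene; total span 538.8 Myr; longest is Cisuralian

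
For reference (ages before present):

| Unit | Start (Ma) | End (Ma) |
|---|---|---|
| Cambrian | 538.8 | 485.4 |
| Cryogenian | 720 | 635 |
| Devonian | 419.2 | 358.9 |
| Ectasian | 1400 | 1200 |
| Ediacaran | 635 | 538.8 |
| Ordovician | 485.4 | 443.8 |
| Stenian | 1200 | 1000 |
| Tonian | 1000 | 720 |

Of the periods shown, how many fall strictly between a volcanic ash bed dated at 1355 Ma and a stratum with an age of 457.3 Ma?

5

1355 Ma sits inside the Ectasian (1400–1200) and 457.3 Ma inside the Ordovician (485.4–443.8); neither of those is wholly between the two dates.
The listed periods lying completely between them are Stenian, Tonian, Cryogenian, Ediacaran, Cambrian — 5 in all.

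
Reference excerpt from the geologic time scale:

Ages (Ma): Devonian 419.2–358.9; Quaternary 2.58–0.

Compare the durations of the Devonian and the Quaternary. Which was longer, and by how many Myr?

Devonian, by 57.72 million years

Devonian: 419.2 − 358.9 = 60.3 Myr.
Quaternary: 2.58 − 0 = 2.58 Myr.
Difference: 60.3 − 2.58 = 57.72 Myr, so the Devonian was longer.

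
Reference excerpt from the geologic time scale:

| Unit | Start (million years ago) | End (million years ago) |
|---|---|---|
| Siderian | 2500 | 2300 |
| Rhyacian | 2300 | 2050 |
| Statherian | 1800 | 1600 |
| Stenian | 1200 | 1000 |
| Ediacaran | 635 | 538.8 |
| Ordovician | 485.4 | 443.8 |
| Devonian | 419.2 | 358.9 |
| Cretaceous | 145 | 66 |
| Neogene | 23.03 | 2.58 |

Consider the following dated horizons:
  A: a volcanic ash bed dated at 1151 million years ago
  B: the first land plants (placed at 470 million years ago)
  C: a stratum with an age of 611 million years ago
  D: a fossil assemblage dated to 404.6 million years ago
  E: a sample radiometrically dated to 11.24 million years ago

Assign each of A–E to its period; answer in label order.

A — Stenian; B — Ordovician; C — Ediacaran; D — Devonian; E — Neogene

A: 1151 Ma lies in 1200–1000 Ma, so Stenian.
B: 470 Ma lies in 485.4–443.8 Ma, so Ordovician.
C: 611 Ma lies in 635–538.8 Ma, so Ediacaran.
D: 404.6 Ma lies in 419.2–358.9 Ma, so Devonian.
E: 11.24 Ma lies in 23.03–2.58 Ma, so Neogene.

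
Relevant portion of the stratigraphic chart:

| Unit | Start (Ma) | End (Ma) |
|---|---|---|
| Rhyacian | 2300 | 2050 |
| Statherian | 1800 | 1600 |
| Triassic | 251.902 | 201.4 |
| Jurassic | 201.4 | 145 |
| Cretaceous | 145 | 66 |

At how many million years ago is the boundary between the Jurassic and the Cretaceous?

The Jurassic ends and the Cretaceous begins at 145 Ma.

145 Ma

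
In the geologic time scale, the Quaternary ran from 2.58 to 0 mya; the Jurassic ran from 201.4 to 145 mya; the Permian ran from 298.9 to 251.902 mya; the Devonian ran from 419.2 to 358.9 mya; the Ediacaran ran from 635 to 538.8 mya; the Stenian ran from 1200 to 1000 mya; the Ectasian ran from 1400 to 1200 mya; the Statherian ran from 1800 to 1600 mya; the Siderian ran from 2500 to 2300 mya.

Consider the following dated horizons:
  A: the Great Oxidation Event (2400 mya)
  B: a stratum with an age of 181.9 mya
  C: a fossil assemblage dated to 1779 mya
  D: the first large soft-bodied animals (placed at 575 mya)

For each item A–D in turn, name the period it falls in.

A: 2400 Ma lies in 2500–2300 Ma, so Siderian.
B: 181.9 Ma lies in 201.4–145 Ma, so Jurassic.
C: 1779 Ma lies in 1800–1600 Ma, so Statherian.
D: 575 Ma lies in 635–538.8 Ma, so Ediacaran.

A — Siderian; B — Jurassic; C — Statherian; D — Ediacaran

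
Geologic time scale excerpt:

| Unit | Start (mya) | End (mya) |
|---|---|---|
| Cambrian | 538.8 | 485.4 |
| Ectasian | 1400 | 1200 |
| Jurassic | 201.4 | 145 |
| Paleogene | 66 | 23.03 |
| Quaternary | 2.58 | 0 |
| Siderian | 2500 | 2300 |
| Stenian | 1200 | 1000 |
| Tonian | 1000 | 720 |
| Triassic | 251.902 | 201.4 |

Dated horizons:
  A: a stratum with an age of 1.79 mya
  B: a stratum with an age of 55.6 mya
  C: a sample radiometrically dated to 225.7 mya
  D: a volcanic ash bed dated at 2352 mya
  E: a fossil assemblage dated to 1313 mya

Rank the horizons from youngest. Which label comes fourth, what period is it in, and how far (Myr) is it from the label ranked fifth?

E, in the Ectasian; 1039 million years to D

Smaller Ma means younger, so youngest first: A 1.79 < B 55.6 < C 225.7 < E 1313 < D 2352.
Counting 4 along gives E (1313 Ma); the excerpt puts that inside the Ectasian, 1400–1200 Ma.
Next in line is D (2352 Ma), and 2352 − 1313 = 1039 Myr.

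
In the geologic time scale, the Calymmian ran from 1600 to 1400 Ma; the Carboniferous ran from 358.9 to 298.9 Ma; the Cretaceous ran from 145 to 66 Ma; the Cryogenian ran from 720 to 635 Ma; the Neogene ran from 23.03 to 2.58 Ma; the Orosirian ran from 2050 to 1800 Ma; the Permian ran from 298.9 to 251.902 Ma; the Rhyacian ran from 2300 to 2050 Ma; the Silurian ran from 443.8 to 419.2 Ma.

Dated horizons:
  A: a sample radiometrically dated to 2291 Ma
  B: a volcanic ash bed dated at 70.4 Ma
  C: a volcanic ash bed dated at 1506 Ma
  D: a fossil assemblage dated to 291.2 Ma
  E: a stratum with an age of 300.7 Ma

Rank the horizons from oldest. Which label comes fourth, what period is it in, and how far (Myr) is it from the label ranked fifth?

D, in the Permian; 220.8 million years to B

Sorted oldest-first by Ma: A (2291), C (1506), E (300.7), D (291.2), B (70.4).
The fourth oldest is D at 291.2 Ma, which lies in 298.9–251.902 Ma: the Permian.
The fifth oldest is B at 70.4 Ma; separation = |291.2 − 70.4| = 220.8 Myr.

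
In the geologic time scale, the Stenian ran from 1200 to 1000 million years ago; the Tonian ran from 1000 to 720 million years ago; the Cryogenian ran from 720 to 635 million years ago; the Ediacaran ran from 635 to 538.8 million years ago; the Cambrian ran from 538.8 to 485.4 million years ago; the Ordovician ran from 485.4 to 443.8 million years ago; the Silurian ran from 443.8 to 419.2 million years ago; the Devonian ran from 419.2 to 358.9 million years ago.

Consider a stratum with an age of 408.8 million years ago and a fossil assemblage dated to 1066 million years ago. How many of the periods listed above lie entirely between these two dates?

The older date is 1066 Ma and the younger is 408.8 Ma.
Periods with start < 1066 and end > 408.8 Ma: Tonian (1000–720), Cryogenian (720–635), Ediacaran (635–538.8), Cambrian (538.8–485.4), Ordovician (485.4–443.8), Silurian (443.8–419.2).
That is 6 complete periods.

6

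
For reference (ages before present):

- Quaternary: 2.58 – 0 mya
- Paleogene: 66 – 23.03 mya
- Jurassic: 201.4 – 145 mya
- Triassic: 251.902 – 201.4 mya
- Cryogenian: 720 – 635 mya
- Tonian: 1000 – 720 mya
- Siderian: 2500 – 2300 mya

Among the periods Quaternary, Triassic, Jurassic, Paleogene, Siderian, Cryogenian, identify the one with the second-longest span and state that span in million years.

Cryogenian, 85 million years

Start − end for each: Quaternary 2.58 − 0 = 2.58; Triassic 251.902 − 201.4 = 50.502; Jurassic 201.4 − 145 = 56.4; Paleogene 66 − 23.03 = 42.97; Siderian 2500 − 2300 = 200; Cryogenian 720 − 635 = 85.
Ranking these from longest: Siderian > Cryogenian > Jurassic > Triassic > Paleogene > Quaternary.
Position 2 in that ranking is Cryogenian, which lasted 85 Myr.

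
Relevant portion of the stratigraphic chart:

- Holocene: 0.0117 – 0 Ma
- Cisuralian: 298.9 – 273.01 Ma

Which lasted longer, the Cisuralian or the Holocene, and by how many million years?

Cisuralian, by 25.8783 million years

Cisuralian: 298.9 − 273.01 = 25.89 Myr.
Holocene: 0.0117 − 0 = 0.0117 Myr.
Difference: 25.89 − 0.0117 = 25.8783 Myr, so the Cisuralian was longer.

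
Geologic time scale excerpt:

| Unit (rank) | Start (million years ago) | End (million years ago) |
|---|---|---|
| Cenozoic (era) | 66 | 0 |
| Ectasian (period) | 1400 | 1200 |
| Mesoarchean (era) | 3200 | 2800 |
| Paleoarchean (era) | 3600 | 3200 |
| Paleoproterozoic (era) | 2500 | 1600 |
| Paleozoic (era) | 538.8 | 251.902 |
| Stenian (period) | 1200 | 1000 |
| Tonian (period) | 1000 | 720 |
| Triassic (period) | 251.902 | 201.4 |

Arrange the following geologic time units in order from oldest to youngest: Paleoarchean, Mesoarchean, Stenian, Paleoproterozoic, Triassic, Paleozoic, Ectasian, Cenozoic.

Sorting by start age (descending Ma, since larger Ma = older): Paleoarchean start 3600, Mesoarchean start 3200, Paleoproterozoic start 2500, Ectasian start 1400, Stenian start 1200, Paleozoic start 538.8, Triassic start 251.902, Cenozoic start 66.

Paleoarchean, Mesoarchean, Paleoproterozoic, Ectasian, Stenian, Paleozoic, Triassic, Cenozoic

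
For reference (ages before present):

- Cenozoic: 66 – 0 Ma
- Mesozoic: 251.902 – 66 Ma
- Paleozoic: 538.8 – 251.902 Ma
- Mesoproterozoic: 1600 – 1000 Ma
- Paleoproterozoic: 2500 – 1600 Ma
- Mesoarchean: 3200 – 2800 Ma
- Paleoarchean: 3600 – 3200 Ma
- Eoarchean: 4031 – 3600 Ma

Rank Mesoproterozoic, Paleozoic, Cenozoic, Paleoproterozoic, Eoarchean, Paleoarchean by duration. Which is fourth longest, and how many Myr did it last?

Paleoarchean, 400 million years

Start − end for each: Mesoproterozoic 1600 − 1000 = 600; Paleozoic 538.8 − 251.902 = 286.898; Cenozoic 66 − 0 = 66; Paleoproterozoic 2500 − 1600 = 900; Eoarchean 4031 − 3600 = 431; Paleoarchean 3600 − 3200 = 400.
Ranking these from longest: Paleoproterozoic > Mesoproterozoic > Eoarchean > Paleoarchean > Paleozoic > Cenozoic.
Position 4 in that ranking is Paleoarchean, which lasted 400 Myr.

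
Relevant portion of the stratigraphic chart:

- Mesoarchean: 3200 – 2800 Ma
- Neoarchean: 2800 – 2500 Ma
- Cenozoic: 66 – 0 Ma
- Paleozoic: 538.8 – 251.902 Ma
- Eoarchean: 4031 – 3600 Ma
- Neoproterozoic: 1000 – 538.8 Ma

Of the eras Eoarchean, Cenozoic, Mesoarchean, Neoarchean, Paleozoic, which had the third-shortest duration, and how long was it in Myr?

Neoarchean, 300 million years

Durations: Eoarchean 431; Cenozoic 66; Mesoarchean 400; Neoarchean 300; Paleozoic 286.898 Myr.
Sorted shortest-first: Cenozoic (66), Paleozoic (286.898), Neoarchean (300), Mesoarchean (400), Eoarchean (431).
The third shortest is Neoarchean at 300 Myr.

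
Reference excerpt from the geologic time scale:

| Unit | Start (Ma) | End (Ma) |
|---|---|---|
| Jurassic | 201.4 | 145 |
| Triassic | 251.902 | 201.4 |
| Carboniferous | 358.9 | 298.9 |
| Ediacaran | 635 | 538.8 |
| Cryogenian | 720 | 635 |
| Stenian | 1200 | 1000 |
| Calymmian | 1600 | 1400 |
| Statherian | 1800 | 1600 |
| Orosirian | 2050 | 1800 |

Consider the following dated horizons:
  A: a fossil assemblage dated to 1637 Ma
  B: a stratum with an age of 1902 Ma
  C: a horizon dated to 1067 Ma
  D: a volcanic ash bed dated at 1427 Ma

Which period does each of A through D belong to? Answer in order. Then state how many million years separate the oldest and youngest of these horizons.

A: 1637 Ma lies in 1800–1600 Ma, so Statherian.
B: 1902 Ma lies in 2050–1800 Ma, so Orosirian.
C: 1067 Ma lies in 1200–1000 Ma, so Stenian.
D: 1427 Ma lies in 1600–1400 Ma, so Calymmian.
Oldest = 1902 Ma, youngest = 1067 Ma → span 835 Myr.

A — Statherian; B — Orosirian; C — Stenian; D — Calymmian; span 835 million years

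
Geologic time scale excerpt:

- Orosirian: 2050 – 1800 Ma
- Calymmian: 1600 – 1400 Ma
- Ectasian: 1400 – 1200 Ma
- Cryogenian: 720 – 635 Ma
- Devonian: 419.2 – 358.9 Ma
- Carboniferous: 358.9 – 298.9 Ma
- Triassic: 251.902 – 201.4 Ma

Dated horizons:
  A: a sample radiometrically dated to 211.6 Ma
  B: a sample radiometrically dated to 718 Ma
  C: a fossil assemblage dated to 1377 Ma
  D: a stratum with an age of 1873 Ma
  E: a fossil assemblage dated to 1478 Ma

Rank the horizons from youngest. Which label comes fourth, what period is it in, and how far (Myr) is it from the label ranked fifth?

E, in the Calymmian; 395 million years to D

Smaller Ma means younger, so youngest first: A 211.6 < B 718 < C 1377 < E 1478 < D 1873.
Counting 4 along gives E (1478 Ma); the excerpt puts that inside the Calymmian, 1600–1400 Ma.
Next in line is D (1873 Ma), and 1873 − 1478 = 395 Myr.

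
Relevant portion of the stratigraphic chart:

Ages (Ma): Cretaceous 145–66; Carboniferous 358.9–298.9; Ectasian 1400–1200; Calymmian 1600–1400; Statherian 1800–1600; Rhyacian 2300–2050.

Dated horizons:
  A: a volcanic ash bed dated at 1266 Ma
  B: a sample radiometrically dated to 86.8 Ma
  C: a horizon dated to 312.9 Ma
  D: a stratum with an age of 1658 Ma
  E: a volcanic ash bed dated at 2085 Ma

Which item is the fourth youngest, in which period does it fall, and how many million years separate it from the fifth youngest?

D, in the Statherian; 427 million years to E

Sorted youngest-first by Ma: B (86.8), C (312.9), A (1266), D (1658), E (2085).
The fourth youngest is D at 1658 Ma, which lies in 1800–1600 Ma: the Statherian.
The fifth youngest is E at 2085 Ma; separation = |1658 − 2085| = 427 Myr.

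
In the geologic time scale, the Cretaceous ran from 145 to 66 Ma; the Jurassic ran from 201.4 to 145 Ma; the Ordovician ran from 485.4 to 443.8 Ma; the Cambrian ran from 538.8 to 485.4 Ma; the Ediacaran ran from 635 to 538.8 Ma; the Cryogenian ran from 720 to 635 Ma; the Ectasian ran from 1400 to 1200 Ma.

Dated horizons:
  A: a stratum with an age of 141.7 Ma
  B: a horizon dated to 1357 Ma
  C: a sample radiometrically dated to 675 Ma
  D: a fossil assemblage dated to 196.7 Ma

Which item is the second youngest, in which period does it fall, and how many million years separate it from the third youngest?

D, in the Jurassic; 478.3 million years to C

Smaller Ma means younger, so youngest first: A 141.7 < D 196.7 < C 675 < B 1357.
Counting 2 along gives D (196.7 Ma); the excerpt puts that inside the Jurassic, 201.4–145 Ma.
Next in line is C (675 Ma), and 675 − 196.7 = 478.3 Myr.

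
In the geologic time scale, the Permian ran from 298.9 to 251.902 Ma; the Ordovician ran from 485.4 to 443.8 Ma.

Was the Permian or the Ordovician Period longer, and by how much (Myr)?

Permian: 298.9 − 251.902 = 46.998 Myr.
Ordovician: 485.4 − 443.8 = 41.6 Myr.
Difference: 46.998 − 41.6 = 5.398 Myr, so the Permian was longer.

Permian, by 5.398 million years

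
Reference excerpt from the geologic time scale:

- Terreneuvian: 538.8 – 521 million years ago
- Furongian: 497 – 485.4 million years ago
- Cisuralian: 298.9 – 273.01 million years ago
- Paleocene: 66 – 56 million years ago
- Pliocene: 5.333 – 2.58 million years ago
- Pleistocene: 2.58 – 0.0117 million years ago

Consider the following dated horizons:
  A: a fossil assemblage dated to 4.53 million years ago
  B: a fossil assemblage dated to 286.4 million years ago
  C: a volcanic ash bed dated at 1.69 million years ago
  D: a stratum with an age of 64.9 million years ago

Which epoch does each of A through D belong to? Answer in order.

A — Pliocene; B — Cisuralian; C — Pleistocene; D — Paleocene

Match each age against the start–end ranges in the excerpt: A = 4.53 Ma → Pliocene (5.333–2.58); B = 286.4 Ma → Cisuralian (298.9–273.01); C = 1.69 Ma → Pleistocene (2.58–0.0117); D = 64.9 Ma → Paleocene (66–56).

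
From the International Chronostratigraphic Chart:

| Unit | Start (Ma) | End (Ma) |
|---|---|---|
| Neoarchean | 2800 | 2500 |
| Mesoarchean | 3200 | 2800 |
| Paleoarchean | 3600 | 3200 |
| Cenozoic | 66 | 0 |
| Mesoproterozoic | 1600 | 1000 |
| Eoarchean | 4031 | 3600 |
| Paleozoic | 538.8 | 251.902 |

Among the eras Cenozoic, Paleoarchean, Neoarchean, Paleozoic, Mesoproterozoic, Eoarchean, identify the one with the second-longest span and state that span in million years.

Eoarchean, 431 million years

Start − end for each: Cenozoic 66 − 0 = 66; Paleoarchean 3600 − 3200 = 400; Neoarchean 2800 − 2500 = 300; Paleozoic 538.8 − 251.902 = 286.898; Mesoproterozoic 1600 − 1000 = 600; Eoarchean 4031 − 3600 = 431.
Ranking these from longest: Mesoproterozoic > Eoarchean > Paleoarchean > Neoarchean > Paleozoic > Cenozoic.
Position 2 in that ranking is Eoarchean, which lasted 431 Myr.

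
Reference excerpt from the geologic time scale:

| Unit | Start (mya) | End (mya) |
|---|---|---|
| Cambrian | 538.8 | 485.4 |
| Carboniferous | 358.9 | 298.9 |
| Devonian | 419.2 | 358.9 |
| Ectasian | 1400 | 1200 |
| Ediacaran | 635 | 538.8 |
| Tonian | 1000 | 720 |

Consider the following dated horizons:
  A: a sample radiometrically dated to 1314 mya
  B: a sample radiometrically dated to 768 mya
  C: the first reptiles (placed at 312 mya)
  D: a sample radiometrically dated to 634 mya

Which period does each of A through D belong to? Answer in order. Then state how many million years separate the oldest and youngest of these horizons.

A — Ectasian; B — Tonian; C — Carboniferous; D — Ediacaran; span 1002 million years

A: 1314 Ma lies in 1400–1200 Ma, so Ectasian.
B: 768 Ma lies in 1000–720 Ma, so Tonian.
C: 312 Ma lies in 358.9–298.9 Ma, so Carboniferous.
D: 634 Ma lies in 635–538.8 Ma, so Ediacaran.
Oldest = 1314 Ma, youngest = 312 Ma → span 1002 Myr.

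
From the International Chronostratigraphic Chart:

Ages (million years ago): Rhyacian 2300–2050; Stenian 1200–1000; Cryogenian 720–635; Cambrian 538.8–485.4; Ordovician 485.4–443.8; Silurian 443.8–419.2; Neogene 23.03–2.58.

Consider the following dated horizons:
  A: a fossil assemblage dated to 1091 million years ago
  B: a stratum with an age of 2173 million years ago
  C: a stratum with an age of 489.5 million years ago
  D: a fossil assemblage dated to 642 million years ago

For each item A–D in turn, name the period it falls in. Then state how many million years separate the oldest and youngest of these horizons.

A — Stenian; B — Rhyacian; C — Cambrian; D — Cryogenian; span 1683.5 million years

A: 1091 Ma lies in 1200–1000 Ma, so Stenian.
B: 2173 Ma lies in 2300–2050 Ma, so Rhyacian.
C: 489.5 Ma lies in 538.8–485.4 Ma, so Cambrian.
D: 642 Ma lies in 720–635 Ma, so Cryogenian.
Oldest = 2173 Ma, youngest = 489.5 Ma → span 1683.5 Myr.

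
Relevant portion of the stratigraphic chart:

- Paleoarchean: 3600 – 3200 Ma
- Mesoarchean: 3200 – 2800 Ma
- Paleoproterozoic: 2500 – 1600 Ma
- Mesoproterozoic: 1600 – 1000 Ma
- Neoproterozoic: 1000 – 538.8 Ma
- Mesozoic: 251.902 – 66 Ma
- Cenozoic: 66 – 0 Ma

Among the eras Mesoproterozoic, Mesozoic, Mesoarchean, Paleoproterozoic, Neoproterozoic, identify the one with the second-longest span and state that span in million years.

Start − end for each: Mesoproterozoic 1600 − 1000 = 600; Mesozoic 251.902 − 66 = 185.902; Mesoarchean 3200 − 2800 = 400; Paleoproterozoic 2500 − 1600 = 900; Neoproterozoic 1000 − 538.8 = 461.2.
Ranking these from longest: Paleoproterozoic > Mesoproterozoic > Neoproterozoic > Mesoarchean > Mesozoic.
Position 2 in that ranking is Mesoproterozoic, which lasted 600 Myr.

Mesoproterozoic, 600 million years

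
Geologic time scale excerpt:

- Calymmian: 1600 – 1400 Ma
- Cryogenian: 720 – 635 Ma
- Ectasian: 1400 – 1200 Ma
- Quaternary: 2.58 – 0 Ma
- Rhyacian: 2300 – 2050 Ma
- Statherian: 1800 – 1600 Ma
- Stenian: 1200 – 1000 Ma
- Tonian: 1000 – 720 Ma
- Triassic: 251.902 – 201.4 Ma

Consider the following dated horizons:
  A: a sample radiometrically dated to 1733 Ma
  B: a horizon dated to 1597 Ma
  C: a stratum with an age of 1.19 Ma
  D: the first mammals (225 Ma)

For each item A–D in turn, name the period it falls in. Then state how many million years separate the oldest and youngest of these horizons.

A — Statherian; B — Calymmian; C — Quaternary; D — Triassic; span 1731.81 million years

Match each age against the start–end ranges in the excerpt: A = 1733 Ma → Statherian (1800–1600); B = 1597 Ma → Calymmian (1600–1400); C = 1.19 Ma → Quaternary (2.58–0); D = 225 Ma → Triassic (251.902–201.4).
The largest age is 1733 Ma and the smallest is 1.19 Ma; their difference is 1731.81 Myr.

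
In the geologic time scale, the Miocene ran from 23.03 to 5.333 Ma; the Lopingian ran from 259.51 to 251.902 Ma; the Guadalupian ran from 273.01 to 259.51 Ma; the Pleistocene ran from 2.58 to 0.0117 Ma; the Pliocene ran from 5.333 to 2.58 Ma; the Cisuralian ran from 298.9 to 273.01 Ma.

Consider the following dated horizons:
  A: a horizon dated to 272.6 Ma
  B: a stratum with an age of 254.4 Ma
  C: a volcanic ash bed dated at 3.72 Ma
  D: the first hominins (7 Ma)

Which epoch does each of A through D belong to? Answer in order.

Match each age against the start–end ranges in the excerpt: A = 272.6 Ma → Guadalupian (273.01–259.51); B = 254.4 Ma → Lopingian (259.51–251.902); C = 3.72 Ma → Pliocene (5.333–2.58); D = 7 Ma → Miocene (23.03–5.333).

A — Guadalupian; B — Lopingian; C — Pliocene; D — Miocene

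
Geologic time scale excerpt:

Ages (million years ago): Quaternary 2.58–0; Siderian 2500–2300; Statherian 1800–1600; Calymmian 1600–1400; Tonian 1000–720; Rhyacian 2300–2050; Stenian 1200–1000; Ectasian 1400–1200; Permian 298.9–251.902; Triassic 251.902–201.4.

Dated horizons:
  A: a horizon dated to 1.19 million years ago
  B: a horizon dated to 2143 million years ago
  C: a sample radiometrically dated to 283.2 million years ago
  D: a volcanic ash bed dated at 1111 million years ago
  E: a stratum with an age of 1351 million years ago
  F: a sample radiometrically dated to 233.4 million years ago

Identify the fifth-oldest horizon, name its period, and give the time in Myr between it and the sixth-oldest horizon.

F, in the Triassic; 232.21 million years to A

Larger Ma means older, so oldest first: B 2143 > E 1351 > D 1111 > C 283.2 > F 233.4 > A 1.19.
Counting 5 along gives F (233.4 Ma); the excerpt puts that inside the Triassic, 251.902–201.4 Ma.
Next in line is A (1.19 Ma), and 233.4 − 1.19 = 232.21 Myr.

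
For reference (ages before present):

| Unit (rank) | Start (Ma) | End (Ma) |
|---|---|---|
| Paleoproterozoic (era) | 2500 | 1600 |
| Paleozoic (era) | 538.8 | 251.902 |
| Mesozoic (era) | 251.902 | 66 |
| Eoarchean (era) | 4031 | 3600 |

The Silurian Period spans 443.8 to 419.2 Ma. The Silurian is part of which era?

Paleozoic

The Silurian (443.8–419.2 Ma) lies entirely within 538.8–251.902 Ma, the Paleozoic Era.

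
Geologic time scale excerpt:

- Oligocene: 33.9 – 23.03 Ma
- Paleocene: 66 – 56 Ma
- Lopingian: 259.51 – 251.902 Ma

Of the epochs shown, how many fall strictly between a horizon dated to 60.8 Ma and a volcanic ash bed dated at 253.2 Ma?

0

Checking each listed span, none has both start < 253.2 Ma and end > 60.8 Ma — every epoch straddles one of the two dates or lies outside them — so the count is 0.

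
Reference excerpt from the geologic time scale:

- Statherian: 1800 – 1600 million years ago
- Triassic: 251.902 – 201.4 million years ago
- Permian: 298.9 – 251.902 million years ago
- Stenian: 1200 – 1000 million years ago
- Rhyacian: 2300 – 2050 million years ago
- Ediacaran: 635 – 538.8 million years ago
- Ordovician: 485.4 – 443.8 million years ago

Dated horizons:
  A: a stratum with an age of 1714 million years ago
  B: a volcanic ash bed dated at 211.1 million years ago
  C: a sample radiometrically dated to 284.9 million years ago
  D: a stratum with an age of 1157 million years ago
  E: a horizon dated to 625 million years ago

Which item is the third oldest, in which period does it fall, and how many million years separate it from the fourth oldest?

Larger Ma means older, so oldest first: A 1714 > D 1157 > E 625 > C 284.9 > B 211.1.
Counting 3 along gives E (625 Ma); the excerpt puts that inside the Ediacaran, 635–538.8 Ma.
Next in line is C (284.9 Ma), and 625 − 284.9 = 340.1 Myr.

E, in the Ediacaran; 340.1 million years to C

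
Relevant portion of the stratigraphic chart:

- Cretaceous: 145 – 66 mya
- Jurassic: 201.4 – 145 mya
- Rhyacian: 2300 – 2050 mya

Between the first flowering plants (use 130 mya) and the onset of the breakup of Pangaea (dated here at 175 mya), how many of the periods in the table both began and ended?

0

Checking each listed span, none has both start < 175 Ma and end > 130 Ma — every period straddles one of the two dates or lies outside them — so the count is 0.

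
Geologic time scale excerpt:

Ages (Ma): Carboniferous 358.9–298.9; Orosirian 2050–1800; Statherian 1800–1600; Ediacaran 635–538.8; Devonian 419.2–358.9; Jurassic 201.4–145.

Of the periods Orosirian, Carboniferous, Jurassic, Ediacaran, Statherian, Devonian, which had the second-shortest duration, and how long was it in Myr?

Start − end for each: Orosirian 2050 − 1800 = 250; Carboniferous 358.9 − 298.9 = 60; Jurassic 201.4 − 145 = 56.4; Ediacaran 635 − 538.8 = 96.2; Statherian 1800 − 1600 = 200; Devonian 419.2 − 358.9 = 60.3.
Ranking these from shortest: Jurassic < Carboniferous < Devonian < Ediacaran < Statherian < Orosirian.
Position 2 in that ranking is Carboniferous, which lasted 60 Myr.

Carboniferous, 60 million years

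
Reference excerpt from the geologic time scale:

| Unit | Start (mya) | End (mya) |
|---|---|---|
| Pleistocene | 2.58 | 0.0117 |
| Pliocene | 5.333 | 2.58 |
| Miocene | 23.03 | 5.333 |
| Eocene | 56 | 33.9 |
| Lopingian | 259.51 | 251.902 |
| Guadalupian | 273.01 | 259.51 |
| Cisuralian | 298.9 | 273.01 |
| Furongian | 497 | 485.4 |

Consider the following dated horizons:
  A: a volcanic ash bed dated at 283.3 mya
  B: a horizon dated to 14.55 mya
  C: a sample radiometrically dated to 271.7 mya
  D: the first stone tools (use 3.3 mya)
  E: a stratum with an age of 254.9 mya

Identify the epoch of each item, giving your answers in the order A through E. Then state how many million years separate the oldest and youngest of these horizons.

A — Cisuralian; B — Miocene; C — Guadalupian; D — Pliocene; E — Lopingian; span 280 million years

Match each age against the start–end ranges in the excerpt: A = 283.3 Ma → Cisuralian (298.9–273.01); B = 14.55 Ma → Miocene (23.03–5.333); C = 271.7 Ma → Guadalupian (273.01–259.51); D = 3.3 Ma → Pliocene (5.333–2.58); E = 254.9 Ma → Lopingian (259.51–251.902).
The largest age is 283.3 Ma and the smallest is 3.3 Ma; their difference is 280 Myr.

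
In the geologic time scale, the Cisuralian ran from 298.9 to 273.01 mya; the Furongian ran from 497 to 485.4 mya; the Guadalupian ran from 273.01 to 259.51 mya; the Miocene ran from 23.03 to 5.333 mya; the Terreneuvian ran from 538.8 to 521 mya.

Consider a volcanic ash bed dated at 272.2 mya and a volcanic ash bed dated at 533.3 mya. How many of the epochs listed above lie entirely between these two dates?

2

The older date is 533.3 Ma and the younger is 272.2 Ma.
Epochs with start < 533.3 and end > 272.2 Ma: Furongian (497–485.4), Cisuralian (298.9–273.01).
That is 2 complete epochs.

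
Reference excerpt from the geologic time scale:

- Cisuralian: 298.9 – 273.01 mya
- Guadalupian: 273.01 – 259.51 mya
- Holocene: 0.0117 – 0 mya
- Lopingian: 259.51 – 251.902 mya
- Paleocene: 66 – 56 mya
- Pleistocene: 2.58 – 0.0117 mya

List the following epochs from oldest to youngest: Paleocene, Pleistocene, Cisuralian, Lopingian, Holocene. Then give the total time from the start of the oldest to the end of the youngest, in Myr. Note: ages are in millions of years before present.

Cisuralian → Lopingian → Paleocene → Pleistocene → Holocene; total span 298.9 Myr

From the excerpt: Paleocene 66–56; Pleistocene 2.58–0.0117; Cisuralian 298.9–273.01; Lopingian 259.51–251.902; Holocene 0.0117–0 (Ma).
Larger Ma is earlier, so the oldest is Cisuralian and the youngest is Holocene; oldest to youngest: Cisuralian, Lopingian, Paleocene, Pleistocene, Holocene.
Oldest start 298.9 minus youngest end 0 gives 298.9 Myr overall.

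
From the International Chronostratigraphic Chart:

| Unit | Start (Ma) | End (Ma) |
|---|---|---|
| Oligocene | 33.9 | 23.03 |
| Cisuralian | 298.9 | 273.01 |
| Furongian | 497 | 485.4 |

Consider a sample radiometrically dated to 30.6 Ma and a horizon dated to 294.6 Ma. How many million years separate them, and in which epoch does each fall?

264 million years apart; the first in the Oligocene, the second in the Cisuralian

Elapsed time: 294.6 − 30.6 = 264 Myr.
30.6 Ma lies within 33.9–23.03 Ma: Oligocene.
294.6 Ma lies within 298.9–273.01 Ma: Cisuralian.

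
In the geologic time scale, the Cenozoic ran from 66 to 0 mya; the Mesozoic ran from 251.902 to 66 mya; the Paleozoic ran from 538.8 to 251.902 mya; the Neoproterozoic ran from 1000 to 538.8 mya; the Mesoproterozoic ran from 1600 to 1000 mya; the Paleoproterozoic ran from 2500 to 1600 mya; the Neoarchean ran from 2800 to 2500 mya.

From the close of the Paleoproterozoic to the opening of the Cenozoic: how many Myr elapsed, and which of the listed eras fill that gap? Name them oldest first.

End of Paleoproterozoic = 1600 Ma; start of Cenozoic = 66 Ma.
Gap = 1600 − 66 = 1534 Myr.
Eras wholly inside 1600–66 Ma: Mesoproterozoic (1600–1000), Neoproterozoic (1000–538.8), Paleozoic (538.8–251.902), Mesozoic (251.902–66).

1534 million years; Mesoproterozoic, Neoproterozoic, Paleozoic, Mesozoic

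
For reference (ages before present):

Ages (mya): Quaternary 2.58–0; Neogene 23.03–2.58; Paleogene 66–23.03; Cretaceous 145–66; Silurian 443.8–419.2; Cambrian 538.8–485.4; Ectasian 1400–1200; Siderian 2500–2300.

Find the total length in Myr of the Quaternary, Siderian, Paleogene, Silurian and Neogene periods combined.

Each duration: Quaternary = 2.58; Siderian = 200; Paleogene = 42.97; Silurian = 24.6; Neogene = 20.45.
Sum: 2.58 + 200 + 42.97 + 24.6 + 20.45 = 290.6 Myr.

290.6 million years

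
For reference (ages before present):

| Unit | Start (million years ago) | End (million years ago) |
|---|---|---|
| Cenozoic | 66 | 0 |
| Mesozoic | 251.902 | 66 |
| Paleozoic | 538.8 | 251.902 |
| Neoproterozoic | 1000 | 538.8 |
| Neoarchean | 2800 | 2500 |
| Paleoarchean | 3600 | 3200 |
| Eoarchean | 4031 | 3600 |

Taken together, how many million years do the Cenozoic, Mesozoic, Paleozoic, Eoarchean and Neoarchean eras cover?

Each duration: Cenozoic = 66; Mesozoic = 185.902; Paleozoic = 286.898; Eoarchean = 431; Neoarchean = 300.
Sum: 66 + 185.902 + 286.898 + 431 + 300 = 1269.8 Myr.

1269.8 million years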